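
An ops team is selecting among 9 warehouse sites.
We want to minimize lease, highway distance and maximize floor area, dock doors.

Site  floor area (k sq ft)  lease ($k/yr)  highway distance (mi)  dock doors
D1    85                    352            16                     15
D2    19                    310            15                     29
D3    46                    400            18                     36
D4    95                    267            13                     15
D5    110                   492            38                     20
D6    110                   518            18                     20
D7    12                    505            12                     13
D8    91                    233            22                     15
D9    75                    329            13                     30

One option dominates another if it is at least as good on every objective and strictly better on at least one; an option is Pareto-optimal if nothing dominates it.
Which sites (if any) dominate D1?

D4

D4: floor area 95≥85, lease 267≤352, highway distance 13≤16, dock doors 15≥15 — dominates D1.
Others (D2, D3, D5, D6, D7, D8, D9) are each worse than D1 on at least one objective.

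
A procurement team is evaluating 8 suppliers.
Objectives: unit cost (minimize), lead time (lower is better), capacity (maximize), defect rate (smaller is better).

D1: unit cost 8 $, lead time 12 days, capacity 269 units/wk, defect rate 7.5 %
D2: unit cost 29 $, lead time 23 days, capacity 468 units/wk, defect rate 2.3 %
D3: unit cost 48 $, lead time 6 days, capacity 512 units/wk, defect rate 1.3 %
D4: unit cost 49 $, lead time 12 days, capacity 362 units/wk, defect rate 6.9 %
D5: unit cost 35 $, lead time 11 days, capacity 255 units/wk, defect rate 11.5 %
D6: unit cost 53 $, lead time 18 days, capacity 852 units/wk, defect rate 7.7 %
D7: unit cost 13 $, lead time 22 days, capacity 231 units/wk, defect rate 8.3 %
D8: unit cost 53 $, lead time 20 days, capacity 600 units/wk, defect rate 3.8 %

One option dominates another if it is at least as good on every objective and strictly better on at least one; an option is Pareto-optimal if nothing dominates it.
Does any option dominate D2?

No

D1: worse on capacity (269 vs 468).
D3: worse on unit cost (48 vs 29).
D4: worse on unit cost (49 vs 29).
D5: worse on unit cost (35 vs 29).
D6: worse on unit cost (53 vs 29).
D7: worse on capacity (231 vs 468).
D8: worse on unit cost (53 vs 29).
No option is at least as good as D2 on every objective and strictly better on one.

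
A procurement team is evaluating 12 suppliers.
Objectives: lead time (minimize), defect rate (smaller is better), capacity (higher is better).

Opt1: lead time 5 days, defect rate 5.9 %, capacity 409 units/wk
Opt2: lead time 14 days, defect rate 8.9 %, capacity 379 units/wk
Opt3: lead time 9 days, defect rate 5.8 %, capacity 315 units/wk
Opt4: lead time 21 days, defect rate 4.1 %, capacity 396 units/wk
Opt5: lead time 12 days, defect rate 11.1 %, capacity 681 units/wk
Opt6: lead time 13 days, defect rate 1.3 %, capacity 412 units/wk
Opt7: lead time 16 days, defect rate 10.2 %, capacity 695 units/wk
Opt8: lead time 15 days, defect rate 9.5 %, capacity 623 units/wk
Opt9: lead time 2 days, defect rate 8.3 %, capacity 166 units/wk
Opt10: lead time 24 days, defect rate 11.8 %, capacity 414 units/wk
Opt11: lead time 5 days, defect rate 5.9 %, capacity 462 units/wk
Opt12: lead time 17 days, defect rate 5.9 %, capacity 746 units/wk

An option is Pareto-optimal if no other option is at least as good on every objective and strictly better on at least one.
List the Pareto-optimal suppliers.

Opt3, Opt5, Opt6, Opt7, Opt8, Opt9, Opt11, Opt12

Opt1: dominated by Opt11 (lead time 5≤5, defect rate 5.9≤5.9, capacity 462≥409).
Opt2: dominated by Opt1 (lead time 5≤14, defect rate 5.9≤8.9, capacity 409≥379).
Opt3: not dominated.
Opt4: dominated by Opt6 (lead time 13≤21, defect rate 1.3≤4.1, capacity 412≥396).
Opt5: not dominated.
Opt6: not dominated (best defect rate).
Opt7: not dominated.
Opt8: not dominated.
Opt9: not dominated (best lead time).
Opt10: dominated by Opt5 (lead time 12≤24, defect rate 11.1≤11.8, capacity 681≥414).
Opt11: not dominated.
Opt12: not dominated (best capacity).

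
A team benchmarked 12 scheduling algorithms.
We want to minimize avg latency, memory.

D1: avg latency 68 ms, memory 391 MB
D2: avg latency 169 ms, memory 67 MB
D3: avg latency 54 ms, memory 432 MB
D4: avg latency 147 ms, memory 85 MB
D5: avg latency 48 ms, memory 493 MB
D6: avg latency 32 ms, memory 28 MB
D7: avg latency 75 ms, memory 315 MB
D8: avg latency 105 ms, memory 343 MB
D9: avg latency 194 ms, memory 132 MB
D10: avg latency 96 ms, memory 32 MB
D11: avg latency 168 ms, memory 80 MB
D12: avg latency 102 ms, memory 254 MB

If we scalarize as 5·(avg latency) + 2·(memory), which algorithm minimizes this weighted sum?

D1: 5·68 + 2·391 = 1122
D2: 5·169 + 2·67 = 979
D3: 5·54 + 2·432 = 1134
D4: 5·147 + 2·85 = 905
D5: 5·48 + 2·493 = 1226
D6: 5·32 + 2·28 = 216
D7: 5·75 + 2·315 = 1005
D8: 5·105 + 2·343 = 1211
D9: 5·194 + 2·132 = 1234
D10: 5·96 + 2·32 = 544
D11: 5·168 + 2·80 = 1000
D12: 5·102 + 2·254 = 1018
Lowest: D6 at 216.

D6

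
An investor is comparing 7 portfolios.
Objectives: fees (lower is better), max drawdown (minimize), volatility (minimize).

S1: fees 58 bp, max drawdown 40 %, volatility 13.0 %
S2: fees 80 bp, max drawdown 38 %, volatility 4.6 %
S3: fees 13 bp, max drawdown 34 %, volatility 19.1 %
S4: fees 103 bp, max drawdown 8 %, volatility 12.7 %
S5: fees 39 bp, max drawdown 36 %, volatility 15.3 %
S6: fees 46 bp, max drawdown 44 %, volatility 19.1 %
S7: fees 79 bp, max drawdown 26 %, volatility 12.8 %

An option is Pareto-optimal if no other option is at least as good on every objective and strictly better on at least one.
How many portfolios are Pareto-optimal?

6

S1: not dominated.
S2: not dominated (best volatility).
S3: not dominated (best fees).
S4: not dominated (best max drawdown).
S5: not dominated.
S6: dominated by S3 (fees 13≤46, max drawdown 34≤44, volatility 19.1≤19.1).
S7: not dominated.
Pareto-optimal: S1, S2, S3, S4, S5, S7 → 6.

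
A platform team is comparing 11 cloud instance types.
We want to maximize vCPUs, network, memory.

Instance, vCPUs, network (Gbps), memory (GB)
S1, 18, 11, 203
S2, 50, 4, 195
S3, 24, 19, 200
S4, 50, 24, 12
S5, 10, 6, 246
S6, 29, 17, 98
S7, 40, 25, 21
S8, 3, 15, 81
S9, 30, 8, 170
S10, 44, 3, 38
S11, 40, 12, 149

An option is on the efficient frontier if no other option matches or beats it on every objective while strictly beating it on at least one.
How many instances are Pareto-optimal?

9

S1: not dominated.
S2: not dominated.
S3: not dominated.
S4: not dominated.
S5: not dominated (best memory).
S6: not dominated.
S7: not dominated (best network).
S8: dominated by S3 (vCPUs 24≥3, network 19≥15, memory 200≥81).
S9: not dominated.
S10: dominated by S2 (vCPUs 50≥44, network 4≥3, memory 195≥38).
S11: not dominated.
Pareto-optimal: S1, S2, S3, S4, S5, S6, S7, S9, S11 → 9.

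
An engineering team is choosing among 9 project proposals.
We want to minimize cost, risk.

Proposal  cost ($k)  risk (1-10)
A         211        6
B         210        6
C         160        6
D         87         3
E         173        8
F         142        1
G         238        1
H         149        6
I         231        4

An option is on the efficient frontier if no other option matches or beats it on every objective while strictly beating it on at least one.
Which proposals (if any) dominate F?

none

A: worse on cost (211 vs 142).
B: worse on cost (210 vs 142).
C: worse on cost (160 vs 142).
D: worse on risk (3 vs 1).
E: worse on cost (173 vs 142).
G: worse on cost (238 vs 142).
H: worse on cost (149 vs 142).
I: worse on cost (231 vs 142).
No option dominates F.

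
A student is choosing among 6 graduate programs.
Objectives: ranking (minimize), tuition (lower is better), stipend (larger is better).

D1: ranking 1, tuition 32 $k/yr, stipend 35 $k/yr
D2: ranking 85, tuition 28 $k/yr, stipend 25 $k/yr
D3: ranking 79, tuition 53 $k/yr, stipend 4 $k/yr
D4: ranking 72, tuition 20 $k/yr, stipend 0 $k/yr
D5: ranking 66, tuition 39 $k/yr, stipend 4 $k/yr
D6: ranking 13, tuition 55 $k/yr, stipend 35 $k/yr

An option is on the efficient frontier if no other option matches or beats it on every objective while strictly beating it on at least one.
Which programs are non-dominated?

D1: not dominated (best ranking).
D2: not dominated.
D3: dominated by D1 (ranking 1≤79, tuition 32≤53, stipend 35≥4).
D4: not dominated (best tuition).
D5: dominated by D1 (ranking 1≤66, tuition 32≤39, stipend 35≥4).
D6: dominated by D1 (ranking 1≤13, tuition 32≤55, stipend 35≥35).

D1, D2, D4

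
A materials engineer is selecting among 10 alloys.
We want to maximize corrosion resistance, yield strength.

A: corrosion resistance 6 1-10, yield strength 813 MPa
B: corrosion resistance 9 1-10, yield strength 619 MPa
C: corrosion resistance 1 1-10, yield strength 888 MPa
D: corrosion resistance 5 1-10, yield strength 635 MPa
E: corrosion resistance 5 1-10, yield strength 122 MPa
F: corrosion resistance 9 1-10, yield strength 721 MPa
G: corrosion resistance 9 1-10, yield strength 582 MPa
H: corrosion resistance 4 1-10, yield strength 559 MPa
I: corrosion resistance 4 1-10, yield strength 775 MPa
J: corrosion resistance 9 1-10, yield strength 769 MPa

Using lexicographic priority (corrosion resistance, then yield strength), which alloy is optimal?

J

First maximize corrosion resistance: best is 9, kept {B, F, G, J}.
Then maximize yield strength: best is 769, kept {J}.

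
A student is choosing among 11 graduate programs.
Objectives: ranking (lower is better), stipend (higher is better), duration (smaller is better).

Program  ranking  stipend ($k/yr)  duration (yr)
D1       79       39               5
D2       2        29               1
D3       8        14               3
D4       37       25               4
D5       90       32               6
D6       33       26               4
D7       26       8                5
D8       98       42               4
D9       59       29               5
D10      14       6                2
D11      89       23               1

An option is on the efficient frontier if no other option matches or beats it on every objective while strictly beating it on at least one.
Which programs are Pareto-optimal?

D1: not dominated.
D2: not dominated (best ranking).
D3: dominated by D2 (ranking 2≤8, stipend 29≥14, duration 1≤3).
D4: dominated by D2 (ranking 2≤37, stipend 29≥25, duration 1≤4).
D5: dominated by D1 (ranking 79≤90, stipend 39≥32, duration 5≤6).
D6: dominated by D2 (ranking 2≤33, stipend 29≥26, duration 1≤4).
D7: dominated by D2 (ranking 2≤26, stipend 29≥8, duration 1≤5).
D8: not dominated (best stipend).
D9: dominated by D2 (ranking 2≤59, stipend 29≥29, duration 1≤5).
D10: dominated by D2 (ranking 2≤14, stipend 29≥6, duration 1≤2).
D11: dominated by D2 (ranking 2≤89, stipend 29≥23, duration 1≤1).

D1, D2, D8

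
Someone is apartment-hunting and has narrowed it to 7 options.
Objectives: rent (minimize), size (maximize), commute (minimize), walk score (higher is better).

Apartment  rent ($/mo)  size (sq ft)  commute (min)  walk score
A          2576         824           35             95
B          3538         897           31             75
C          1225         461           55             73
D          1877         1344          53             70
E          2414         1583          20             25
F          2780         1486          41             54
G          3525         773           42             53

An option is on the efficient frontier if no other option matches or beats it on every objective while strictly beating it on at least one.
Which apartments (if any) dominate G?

A: rent 2576≤3525, size 824≥773, commute 35≤42, walk score 95≥53 — dominates G.
F: rent 2780≤3525, size 1486≥773, commute 41≤42, walk score 54≥53 — dominates G.
Others (B, C, D, E) are each worse than G on at least one objective.

A, F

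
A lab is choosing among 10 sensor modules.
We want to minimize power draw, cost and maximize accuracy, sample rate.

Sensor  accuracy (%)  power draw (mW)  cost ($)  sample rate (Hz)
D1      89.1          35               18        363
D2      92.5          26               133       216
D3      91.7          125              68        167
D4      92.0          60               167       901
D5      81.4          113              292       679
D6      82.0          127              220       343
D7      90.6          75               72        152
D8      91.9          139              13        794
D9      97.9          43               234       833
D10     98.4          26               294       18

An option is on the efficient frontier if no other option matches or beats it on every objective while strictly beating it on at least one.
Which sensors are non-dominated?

D1, D2, D3, D4, D7, D8, D9, D10

D1: not dominated.
D2: not dominated.
D3: not dominated.
D4: not dominated (best sample rate).
D5: dominated by D4 (accuracy 92.0≥81.4, power draw 60≤113, cost 167≤292, sample rate 901≥679).
D6: dominated by D1 (accuracy 89.1≥82.0, power draw 35≤127, cost 18≤220, sample rate 363≥343).
D7: not dominated.
D8: not dominated (best cost).
D9: not dominated.
D10: not dominated (best accuracy).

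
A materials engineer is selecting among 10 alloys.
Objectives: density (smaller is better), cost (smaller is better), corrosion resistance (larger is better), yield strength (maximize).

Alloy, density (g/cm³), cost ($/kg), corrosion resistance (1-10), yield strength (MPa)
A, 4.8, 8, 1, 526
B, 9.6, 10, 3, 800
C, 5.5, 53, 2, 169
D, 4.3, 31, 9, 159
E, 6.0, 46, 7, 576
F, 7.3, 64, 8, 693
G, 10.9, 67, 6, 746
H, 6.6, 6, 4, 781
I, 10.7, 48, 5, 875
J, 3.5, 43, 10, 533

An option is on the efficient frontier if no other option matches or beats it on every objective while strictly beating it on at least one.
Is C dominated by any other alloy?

Yes

J vs C: density 3.5≤5.5, cost 43≤53, corrosion resistance 10≥2, yield strength 533≥169 — J is at least as good on every objective and strictly better on at least one, so J dominates C.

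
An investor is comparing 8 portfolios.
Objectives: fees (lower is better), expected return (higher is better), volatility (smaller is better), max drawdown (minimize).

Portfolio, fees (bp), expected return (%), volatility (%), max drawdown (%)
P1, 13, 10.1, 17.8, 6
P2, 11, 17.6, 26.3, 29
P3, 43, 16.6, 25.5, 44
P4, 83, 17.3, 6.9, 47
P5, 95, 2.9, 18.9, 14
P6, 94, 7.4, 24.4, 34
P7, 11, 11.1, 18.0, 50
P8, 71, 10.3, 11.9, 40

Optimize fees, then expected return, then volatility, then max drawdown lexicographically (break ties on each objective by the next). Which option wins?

P2

First minimize fees: best is 11, kept {P2, P7}.
Then maximize expected return: best is 17.6, kept {P2}.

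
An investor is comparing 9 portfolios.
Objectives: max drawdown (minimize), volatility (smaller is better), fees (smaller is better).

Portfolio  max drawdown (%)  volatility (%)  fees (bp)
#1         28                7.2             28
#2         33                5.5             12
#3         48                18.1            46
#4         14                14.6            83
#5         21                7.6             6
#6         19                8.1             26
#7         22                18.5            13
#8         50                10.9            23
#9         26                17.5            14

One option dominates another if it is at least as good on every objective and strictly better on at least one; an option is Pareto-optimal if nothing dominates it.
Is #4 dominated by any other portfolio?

No

#1: worse on max drawdown (28 vs 14).
#2: worse on max drawdown (33 vs 14).
#3: worse on max drawdown (48 vs 14).
#5: worse on max drawdown (21 vs 14).
#6: worse on max drawdown (19 vs 14).
#7: worse on max drawdown (22 vs 14).
#8: worse on max drawdown (50 vs 14).
#9: worse on max drawdown (26 vs 14).
No option is at least as good as #4 on every objective and strictly better on one.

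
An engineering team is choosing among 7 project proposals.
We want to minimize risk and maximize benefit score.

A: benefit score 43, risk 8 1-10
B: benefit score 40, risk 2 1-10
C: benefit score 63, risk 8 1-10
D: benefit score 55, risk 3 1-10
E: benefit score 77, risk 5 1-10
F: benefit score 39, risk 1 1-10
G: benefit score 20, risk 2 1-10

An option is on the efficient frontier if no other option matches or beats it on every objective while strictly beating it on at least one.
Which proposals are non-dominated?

A: dominated by C (benefit score 63≥43, risk 8≤8).
B: not dominated.
C: dominated by E (benefit score 77≥63, risk 5≤8).
D: not dominated.
E: not dominated (best benefit score).
F: not dominated (best risk).
G: dominated by B (benefit score 40≥20, risk 2≤2).

B, D, E, F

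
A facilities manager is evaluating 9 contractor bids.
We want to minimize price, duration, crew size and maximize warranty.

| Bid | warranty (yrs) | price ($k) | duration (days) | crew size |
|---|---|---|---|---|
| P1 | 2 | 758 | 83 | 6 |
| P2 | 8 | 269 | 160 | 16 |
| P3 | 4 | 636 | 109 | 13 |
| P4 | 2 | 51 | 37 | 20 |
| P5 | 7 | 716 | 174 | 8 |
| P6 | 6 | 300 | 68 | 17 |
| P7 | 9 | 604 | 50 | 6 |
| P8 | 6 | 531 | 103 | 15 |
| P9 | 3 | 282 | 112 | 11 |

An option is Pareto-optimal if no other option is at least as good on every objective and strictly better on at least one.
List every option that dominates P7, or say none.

P1: worse on warranty (2 vs 9).
P2: worse on warranty (8 vs 9).
P3: worse on warranty (4 vs 9).
P4: worse on warranty (2 vs 9).
P5: worse on warranty (7 vs 9).
P6: worse on warranty (6 vs 9).
P8: worse on warranty (6 vs 9).
P9: worse on warranty (3 vs 9).
No option dominates P7.

none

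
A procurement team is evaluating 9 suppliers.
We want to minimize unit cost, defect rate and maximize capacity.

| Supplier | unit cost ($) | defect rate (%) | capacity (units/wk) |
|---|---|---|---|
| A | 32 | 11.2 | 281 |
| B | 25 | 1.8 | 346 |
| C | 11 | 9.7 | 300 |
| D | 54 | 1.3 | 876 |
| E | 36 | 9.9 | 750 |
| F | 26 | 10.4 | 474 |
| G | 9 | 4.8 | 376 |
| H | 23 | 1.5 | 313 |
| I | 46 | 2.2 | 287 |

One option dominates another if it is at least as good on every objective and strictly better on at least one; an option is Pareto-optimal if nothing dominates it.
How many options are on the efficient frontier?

A: dominated by B (unit cost 25≤32, defect rate 1.8≤11.2, capacity 346≥281).
B: not dominated.
C: dominated by G (unit cost 9≤11, defect rate 4.8≤9.7, capacity 376≥300).
D: not dominated (best defect rate).
E: not dominated.
F: not dominated.
G: not dominated (best unit cost).
H: not dominated.
I: dominated by B (unit cost 25≤46, defect rate 1.8≤2.2, capacity 346≥287).
Pareto-optimal: B, D, E, F, G, H → 6.

6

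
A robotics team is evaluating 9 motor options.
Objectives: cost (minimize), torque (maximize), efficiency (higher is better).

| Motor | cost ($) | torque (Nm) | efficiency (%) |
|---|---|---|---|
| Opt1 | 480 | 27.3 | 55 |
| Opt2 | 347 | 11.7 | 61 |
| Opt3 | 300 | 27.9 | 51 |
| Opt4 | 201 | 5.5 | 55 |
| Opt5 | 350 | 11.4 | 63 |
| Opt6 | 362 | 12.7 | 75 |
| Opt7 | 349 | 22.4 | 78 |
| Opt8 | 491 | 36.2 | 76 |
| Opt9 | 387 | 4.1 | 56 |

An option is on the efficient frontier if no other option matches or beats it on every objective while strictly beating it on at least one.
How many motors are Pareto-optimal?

6

Opt1: not dominated.
Opt2: not dominated.
Opt3: not dominated.
Opt4: not dominated (best cost).
Opt5: dominated by Opt7 (cost 349≤350, torque 22.4≥11.4, efficiency 78≥63).
Opt6: dominated by Opt7 (cost 349≤362, torque 22.4≥12.7, efficiency 78≥75).
Opt7: not dominated (best efficiency).
Opt8: not dominated (best torque).
Opt9: dominated by Opt2 (cost 347≤387, torque 11.7≥4.1, efficiency 61≥56).
Pareto-optimal: Opt1, Opt2, Opt3, Opt4, Opt7, Opt8 → 6.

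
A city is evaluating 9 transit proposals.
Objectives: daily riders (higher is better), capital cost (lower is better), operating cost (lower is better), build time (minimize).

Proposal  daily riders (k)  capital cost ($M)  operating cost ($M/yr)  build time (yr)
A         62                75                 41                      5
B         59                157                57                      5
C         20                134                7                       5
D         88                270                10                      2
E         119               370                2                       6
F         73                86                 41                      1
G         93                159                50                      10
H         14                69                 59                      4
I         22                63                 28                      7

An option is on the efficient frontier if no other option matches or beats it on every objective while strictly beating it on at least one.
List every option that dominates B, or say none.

A, F

A: daily riders 62≥59, capital cost 75≤157, operating cost 41≤57, build time 5≤5 — dominates B.
F: daily riders 73≥59, capital cost 86≤157, operating cost 41≤57, build time 1≤5 — dominates B.
Others (C, D, E, G, H, I) are each worse than B on at least one objective.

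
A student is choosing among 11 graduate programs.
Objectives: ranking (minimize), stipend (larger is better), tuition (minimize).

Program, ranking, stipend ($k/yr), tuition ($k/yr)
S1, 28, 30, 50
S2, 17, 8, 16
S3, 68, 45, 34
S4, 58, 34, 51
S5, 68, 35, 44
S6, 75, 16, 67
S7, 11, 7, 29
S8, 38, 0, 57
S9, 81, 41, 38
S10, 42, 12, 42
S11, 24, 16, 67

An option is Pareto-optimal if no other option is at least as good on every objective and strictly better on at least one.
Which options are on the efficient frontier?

S1: not dominated.
S2: not dominated (best tuition).
S3: not dominated (best stipend).
S4: not dominated.
S5: dominated by S3 (ranking 68≤68, stipend 45≥35, tuition 34≤44).
S6: dominated by S1 (ranking 28≤75, stipend 30≥16, tuition 50≤67).
S7: not dominated (best ranking).
S8: dominated by S1 (ranking 28≤38, stipend 30≥0, tuition 50≤57).
S9: dominated by S3 (ranking 68≤81, stipend 45≥41, tuition 34≤38).
S10: not dominated.
S11: not dominated.

S1, S2, S3, S4, S7, S10, S11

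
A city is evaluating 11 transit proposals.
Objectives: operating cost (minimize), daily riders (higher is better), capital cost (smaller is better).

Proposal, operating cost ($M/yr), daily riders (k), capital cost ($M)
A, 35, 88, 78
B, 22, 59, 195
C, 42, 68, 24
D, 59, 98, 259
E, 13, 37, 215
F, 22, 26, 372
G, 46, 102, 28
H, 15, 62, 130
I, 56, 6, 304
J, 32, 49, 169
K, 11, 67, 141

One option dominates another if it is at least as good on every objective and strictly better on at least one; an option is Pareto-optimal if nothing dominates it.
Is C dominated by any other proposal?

A: worse on capital cost (78 vs 24).
B: worse on daily riders (59 vs 68).
D: worse on operating cost (59 vs 42).
E: worse on daily riders (37 vs 68).
F: worse on daily riders (26 vs 68).
G: worse on operating cost (46 vs 42).
H: worse on daily riders (62 vs 68).
I: worse on operating cost (56 vs 42).
J: worse on daily riders (49 vs 68).
K: worse on daily riders (67 vs 68).
No option is at least as good as C on every objective and strictly better on one.

No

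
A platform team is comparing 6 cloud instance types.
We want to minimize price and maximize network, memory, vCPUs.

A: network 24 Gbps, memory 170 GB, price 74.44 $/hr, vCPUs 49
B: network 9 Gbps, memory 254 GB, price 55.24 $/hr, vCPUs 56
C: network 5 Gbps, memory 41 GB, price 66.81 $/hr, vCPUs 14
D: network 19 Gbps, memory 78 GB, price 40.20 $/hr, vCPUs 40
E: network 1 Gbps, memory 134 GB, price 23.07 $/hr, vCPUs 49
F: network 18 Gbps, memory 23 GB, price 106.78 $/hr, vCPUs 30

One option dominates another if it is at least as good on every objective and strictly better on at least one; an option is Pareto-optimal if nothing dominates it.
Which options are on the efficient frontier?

A, B, D, E

A: not dominated (best network).
B: not dominated (best memory).
C: dominated by B (network 9≥5, memory 254≥41, price 55.24≤66.81, vCPUs 56≥14).
D: not dominated.
E: not dominated (best price).
F: dominated by A (network 24≥18, memory 170≥23, price 74.44≤106.78, vCPUs 49≥30).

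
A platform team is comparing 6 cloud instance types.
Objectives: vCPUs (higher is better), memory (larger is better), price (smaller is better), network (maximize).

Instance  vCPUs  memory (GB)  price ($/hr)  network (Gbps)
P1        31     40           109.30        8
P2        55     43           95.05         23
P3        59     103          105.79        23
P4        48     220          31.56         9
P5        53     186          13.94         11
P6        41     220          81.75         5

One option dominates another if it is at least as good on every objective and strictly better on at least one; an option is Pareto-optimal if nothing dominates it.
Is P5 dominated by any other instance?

No

P1: worse on vCPUs (31 vs 53).
P2: worse on memory (43 vs 186).
P3: worse on memory (103 vs 186).
P4: worse on vCPUs (48 vs 53).
P6: worse on vCPUs (41 vs 53).
No option is at least as good as P5 on every objective and strictly better on one.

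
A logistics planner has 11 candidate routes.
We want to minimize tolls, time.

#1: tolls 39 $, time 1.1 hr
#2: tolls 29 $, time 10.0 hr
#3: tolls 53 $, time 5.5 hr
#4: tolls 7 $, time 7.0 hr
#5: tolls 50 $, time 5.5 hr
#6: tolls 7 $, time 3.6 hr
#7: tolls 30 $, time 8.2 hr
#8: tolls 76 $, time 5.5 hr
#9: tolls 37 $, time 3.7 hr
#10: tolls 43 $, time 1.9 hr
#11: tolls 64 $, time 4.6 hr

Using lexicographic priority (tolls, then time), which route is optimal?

First minimize tolls: best is 7, kept {#4, #6}.
Then minimize time: best is 3.6, kept {#6}.

#6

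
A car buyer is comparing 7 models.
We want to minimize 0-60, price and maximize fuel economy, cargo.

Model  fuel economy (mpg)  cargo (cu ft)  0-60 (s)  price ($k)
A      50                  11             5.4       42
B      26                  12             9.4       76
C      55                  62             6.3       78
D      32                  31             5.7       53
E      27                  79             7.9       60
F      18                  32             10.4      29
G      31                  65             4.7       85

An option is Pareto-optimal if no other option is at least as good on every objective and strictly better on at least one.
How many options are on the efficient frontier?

6

A: not dominated.
B: dominated by D (fuel economy 32≥26, cargo 31≥12, 0-60 5.7≤9.4, price 53≤76).
C: not dominated (best fuel economy).
D: not dominated.
E: not dominated (best cargo).
F: not dominated (best price).
G: not dominated (best 0-60).
Pareto-optimal: A, C, D, E, F, G → 6.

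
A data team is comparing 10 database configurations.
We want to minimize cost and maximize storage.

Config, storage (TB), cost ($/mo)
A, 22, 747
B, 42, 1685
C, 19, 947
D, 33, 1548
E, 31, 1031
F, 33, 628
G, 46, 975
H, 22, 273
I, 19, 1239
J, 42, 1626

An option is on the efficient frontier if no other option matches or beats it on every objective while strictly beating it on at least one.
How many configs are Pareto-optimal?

3

A: dominated by F (storage 33≥22, cost 628≤747).
B: dominated by G (storage 46≥42, cost 975≤1685).
C: dominated by A (storage 22≥19, cost 747≤947).
D: dominated by F (storage 33≥33, cost 628≤1548).
E: dominated by F (storage 33≥31, cost 628≤1031).
F: not dominated.
G: not dominated (best storage).
H: not dominated (best cost).
I: dominated by A (storage 22≥19, cost 747≤1239).
J: dominated by G (storage 46≥42, cost 975≤1626).
Pareto-optimal: F, G, H → 3.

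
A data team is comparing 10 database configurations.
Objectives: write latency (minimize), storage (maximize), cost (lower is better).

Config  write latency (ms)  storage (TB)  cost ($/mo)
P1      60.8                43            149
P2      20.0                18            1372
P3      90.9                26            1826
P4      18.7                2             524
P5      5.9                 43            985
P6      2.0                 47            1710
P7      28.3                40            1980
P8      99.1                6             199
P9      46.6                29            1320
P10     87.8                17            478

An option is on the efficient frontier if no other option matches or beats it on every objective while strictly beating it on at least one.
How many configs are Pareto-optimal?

P1: not dominated (best cost).
P2: dominated by P5 (write latency 5.9≤20.0, storage 43≥18, cost 985≤1372).
P3: dominated by P1 (write latency 60.8≤90.9, storage 43≥26, cost 149≤1826).
P4: not dominated.
P5: not dominated.
P6: not dominated (best write latency).
P7: dominated by P5 (write latency 5.9≤28.3, storage 43≥40, cost 985≤1980).
P8: dominated by P1 (write latency 60.8≤99.1, storage 43≥6, cost 149≤199).
P9: dominated by P5 (write latency 5.9≤46.6, storage 43≥29, cost 985≤1320).
P10: dominated by P1 (write latency 60.8≤87.8, storage 43≥17, cost 149≤478).
Pareto-optimal: P1, P4, P5, P6 → 4.

4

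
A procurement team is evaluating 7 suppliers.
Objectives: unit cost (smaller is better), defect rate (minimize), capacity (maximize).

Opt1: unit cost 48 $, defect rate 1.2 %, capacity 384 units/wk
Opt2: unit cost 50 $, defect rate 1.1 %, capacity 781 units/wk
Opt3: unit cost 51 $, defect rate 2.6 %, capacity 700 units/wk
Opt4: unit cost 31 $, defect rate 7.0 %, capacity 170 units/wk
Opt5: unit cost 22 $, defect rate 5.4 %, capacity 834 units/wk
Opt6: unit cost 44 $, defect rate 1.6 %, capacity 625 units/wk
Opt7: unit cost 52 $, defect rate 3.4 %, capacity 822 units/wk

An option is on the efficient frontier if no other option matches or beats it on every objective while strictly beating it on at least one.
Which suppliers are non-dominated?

Opt1, Opt2, Opt5, Opt6, Opt7

Opt1: not dominated.
Opt2: not dominated (best defect rate).
Opt3: dominated by Opt2 (unit cost 50≤51, defect rate 1.1≤2.6, capacity 781≥700).
Opt4: dominated by Opt5 (unit cost 22≤31, defect rate 5.4≤7.0, capacity 834≥170).
Opt5: not dominated (best unit cost).
Opt6: not dominated.
Opt7: not dominated.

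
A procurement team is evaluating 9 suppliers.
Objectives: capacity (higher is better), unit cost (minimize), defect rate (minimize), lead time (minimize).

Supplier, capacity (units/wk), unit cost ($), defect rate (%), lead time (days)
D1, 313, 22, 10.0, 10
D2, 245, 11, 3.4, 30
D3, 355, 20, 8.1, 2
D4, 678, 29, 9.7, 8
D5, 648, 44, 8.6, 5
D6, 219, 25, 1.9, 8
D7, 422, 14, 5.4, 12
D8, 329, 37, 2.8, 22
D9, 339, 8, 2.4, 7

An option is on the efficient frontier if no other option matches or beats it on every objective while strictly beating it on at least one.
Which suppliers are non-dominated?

D3, D4, D5, D6, D7, D9

D1: dominated by D3 (capacity 355≥313, unit cost 20≤22, defect rate 8.1≤10.0, lead time 2≤10).
D2: dominated by D9 (capacity 339≥245, unit cost 8≤11, defect rate 2.4≤3.4, lead time 7≤30).
D3: not dominated (best lead time).
D4: not dominated (best capacity).
D5: not dominated.
D6: not dominated (best defect rate).
D7: not dominated.
D8: dominated by D9 (capacity 339≥329, unit cost 8≤37, defect rate 2.4≤2.8, lead time 7≤22).
D9: not dominated (best unit cost).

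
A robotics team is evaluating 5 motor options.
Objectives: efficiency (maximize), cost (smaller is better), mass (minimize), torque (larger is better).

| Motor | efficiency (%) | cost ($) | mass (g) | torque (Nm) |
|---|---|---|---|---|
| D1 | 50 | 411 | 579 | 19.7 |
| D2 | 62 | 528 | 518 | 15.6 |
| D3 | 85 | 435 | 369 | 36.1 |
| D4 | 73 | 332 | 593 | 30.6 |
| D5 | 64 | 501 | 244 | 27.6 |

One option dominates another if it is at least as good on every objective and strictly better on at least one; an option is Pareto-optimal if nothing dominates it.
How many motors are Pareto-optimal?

D1: not dominated.
D2: dominated by D3 (efficiency 85≥62, cost 435≤528, mass 369≤518, torque 36.1≥15.6).
D3: not dominated (best efficiency).
D4: not dominated (best cost).
D5: not dominated (best mass).
Pareto-optimal: D1, D3, D4, D5 → 4.

4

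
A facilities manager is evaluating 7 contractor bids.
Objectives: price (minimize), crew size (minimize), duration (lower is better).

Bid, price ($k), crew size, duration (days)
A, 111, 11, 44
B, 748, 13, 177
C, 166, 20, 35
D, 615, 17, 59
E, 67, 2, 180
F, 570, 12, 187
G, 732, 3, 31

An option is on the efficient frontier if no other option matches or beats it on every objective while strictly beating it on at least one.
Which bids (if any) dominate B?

A: price 111≤748, crew size 11≤13, duration 44≤177 — dominates B.
G: price 732≤748, crew size 3≤13, duration 31≤177 — dominates B.
Others (C, D, E, F) are each worse than B on at least one objective.

A, G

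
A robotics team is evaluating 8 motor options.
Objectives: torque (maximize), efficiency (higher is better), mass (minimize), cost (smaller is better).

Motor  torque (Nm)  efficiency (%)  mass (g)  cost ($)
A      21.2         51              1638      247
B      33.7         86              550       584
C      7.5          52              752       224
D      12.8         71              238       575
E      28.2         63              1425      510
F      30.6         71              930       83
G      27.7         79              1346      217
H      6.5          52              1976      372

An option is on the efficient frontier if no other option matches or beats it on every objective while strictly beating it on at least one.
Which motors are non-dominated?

A: dominated by F (torque 30.6≥21.2, efficiency 71≥51, mass 930≤1638, cost 83≤247).
B: not dominated (best torque).
C: not dominated.
D: not dominated (best mass).
E: dominated by F (torque 30.6≥28.2, efficiency 71≥63, mass 930≤1425, cost 83≤510).
F: not dominated (best cost).
G: not dominated.
H: dominated by C (torque 7.5≥6.5, efficiency 52≥52, mass 752≤1976, cost 224≤372).

B, C, D, F, G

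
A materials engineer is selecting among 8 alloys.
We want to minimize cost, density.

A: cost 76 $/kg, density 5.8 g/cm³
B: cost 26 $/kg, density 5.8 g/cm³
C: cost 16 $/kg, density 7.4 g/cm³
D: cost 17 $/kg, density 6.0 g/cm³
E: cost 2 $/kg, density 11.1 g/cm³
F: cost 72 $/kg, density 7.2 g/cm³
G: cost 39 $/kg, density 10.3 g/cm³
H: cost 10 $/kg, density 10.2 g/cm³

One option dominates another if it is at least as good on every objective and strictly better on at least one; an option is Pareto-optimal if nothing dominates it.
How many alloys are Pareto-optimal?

5

A: dominated by B (cost 26≤76, density 5.8≤5.8).
B: not dominated.
C: not dominated.
D: not dominated.
E: not dominated (best cost).
F: dominated by B (cost 26≤72, density 5.8≤7.2).
G: dominated by B (cost 26≤39, density 5.8≤10.3).
H: not dominated.
Pareto-optimal: B, C, D, E, H → 5.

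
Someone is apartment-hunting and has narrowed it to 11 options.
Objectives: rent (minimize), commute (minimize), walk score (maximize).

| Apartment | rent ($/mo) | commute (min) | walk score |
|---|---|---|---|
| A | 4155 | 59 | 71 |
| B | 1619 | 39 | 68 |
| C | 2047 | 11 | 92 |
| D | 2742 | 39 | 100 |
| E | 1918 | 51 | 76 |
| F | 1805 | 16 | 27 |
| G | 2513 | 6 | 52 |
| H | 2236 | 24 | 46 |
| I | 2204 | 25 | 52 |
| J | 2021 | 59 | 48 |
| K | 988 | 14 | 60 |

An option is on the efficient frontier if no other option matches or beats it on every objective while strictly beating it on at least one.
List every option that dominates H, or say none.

C: rent 2047≤2236, commute 11≤24, walk score 92≥46 — dominates H.
K: rent 988≤2236, commute 14≤24, walk score 60≥46 — dominates H.
Others (A, B, D, E, F, G, I, J) are each worse than H on at least one objective.

C, K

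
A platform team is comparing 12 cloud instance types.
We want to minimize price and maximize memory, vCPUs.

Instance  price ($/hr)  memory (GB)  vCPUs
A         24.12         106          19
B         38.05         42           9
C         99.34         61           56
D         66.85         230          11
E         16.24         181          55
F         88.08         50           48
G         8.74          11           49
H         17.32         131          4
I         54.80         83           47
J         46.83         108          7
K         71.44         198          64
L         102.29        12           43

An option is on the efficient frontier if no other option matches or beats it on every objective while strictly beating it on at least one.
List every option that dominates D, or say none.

none

A: worse on memory (106 vs 230).
B: worse on memory (42 vs 230).
C: worse on price (99.34 vs 66.85).
E: worse on memory (181 vs 230).
F: worse on price (88.08 vs 66.85).
G: worse on memory (11 vs 230).
H: worse on memory (131 vs 230).
I: worse on memory (83 vs 230).
J: worse on memory (108 vs 230).
K: worse on price (71.44 vs 66.85).
L: worse on price (102.29 vs 66.85).
No option dominates D.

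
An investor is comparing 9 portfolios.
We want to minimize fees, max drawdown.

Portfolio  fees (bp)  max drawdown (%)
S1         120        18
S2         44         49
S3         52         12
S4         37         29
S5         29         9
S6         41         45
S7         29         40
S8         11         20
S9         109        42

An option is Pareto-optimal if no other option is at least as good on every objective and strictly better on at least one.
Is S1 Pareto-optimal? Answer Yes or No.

S3 vs S1: fees 52≤120, max drawdown 12≤18 — S3 is at least as good on every objective and strictly better on at least one, so S3 dominates S1.

No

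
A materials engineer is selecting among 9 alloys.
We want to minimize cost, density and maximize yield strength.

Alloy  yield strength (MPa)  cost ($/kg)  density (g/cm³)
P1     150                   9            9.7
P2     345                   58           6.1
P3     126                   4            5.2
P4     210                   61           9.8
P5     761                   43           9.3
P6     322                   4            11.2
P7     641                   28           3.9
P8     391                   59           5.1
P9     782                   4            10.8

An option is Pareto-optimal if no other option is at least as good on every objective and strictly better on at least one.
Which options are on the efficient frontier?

P1: not dominated.
P2: dominated by P7 (yield strength 641≥345, cost 28≤58, density 3.9≤6.1).
P3: not dominated.
P4: dominated by P2 (yield strength 345≥210, cost 58≤61, density 6.1≤9.8).
P5: not dominated.
P6: dominated by P9 (yield strength 782≥322, cost 4≤4, density 10.8≤11.2).
P7: not dominated (best density).
P8: dominated by P7 (yield strength 641≥391, cost 28≤59, density 3.9≤5.1).
P9: not dominated (best yield strength).

P1, P3, P5, P7, P9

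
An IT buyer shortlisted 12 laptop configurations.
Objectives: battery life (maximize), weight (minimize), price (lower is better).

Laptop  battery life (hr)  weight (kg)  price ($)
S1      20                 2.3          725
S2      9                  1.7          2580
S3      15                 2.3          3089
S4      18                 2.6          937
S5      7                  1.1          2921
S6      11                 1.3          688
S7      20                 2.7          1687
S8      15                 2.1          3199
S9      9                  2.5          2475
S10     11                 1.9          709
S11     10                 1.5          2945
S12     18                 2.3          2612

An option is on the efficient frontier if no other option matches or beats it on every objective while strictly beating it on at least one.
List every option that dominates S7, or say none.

S1: battery life 20≥20, weight 2.3≤2.7, price 725≤1687 — dominates S7.
Others (S2, S3, S4, S5, S6, S8, S9, S10, S11, S12) are each worse than S7 on at least one objective.

S1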